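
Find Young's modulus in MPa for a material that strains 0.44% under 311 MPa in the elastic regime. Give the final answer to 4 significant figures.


E = sigma / epsilon
epsilon = 0.44% = 4.4e-03
E = 311 / 4.4e-03
E = 70680 MPa


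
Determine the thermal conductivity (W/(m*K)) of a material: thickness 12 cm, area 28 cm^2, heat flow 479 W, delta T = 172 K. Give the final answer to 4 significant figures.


k = Q*L / (A*dT)
L = 0.12 m, A = 2.8e-03 m^2
k = 479 * 0.12 / (2.8e-03 * 172)
k = 119.4 W/(m*K)


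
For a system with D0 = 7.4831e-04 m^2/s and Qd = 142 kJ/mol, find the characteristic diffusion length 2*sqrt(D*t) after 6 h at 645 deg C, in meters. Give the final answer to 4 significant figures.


Step 1: D = D0 * exp(-Qd/(R*T))
T = 918.15 K
D = 7.4831e-04 * exp(-142e3 / (8.314 * 918.15)) = 6.24082e-12 m^2/s
Step 2: L = 2*sqrt(D*t)
t = 6 h = 21600 s
L = 2*sqrt(6.24082e-12 * 21600) = 7.343e-04 m


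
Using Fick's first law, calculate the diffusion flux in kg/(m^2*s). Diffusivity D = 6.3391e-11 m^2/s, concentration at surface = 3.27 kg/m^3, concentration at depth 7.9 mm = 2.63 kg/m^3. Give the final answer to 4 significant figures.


J = -D * (dC/dx) = D * (C1 - C2) / dx
J = 6.3391e-11 * (3.27 - 2.63) / 7.9e-03
J = 5.135e-09 kg/(m^2*s)


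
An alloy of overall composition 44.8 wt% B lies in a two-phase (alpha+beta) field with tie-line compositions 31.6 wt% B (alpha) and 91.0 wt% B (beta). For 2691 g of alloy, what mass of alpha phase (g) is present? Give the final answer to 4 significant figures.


f_alpha = (C_beta - C0) / (C_beta - C_alpha)
f_alpha = (91.0 - 44.8) / (91.0 - 31.6) = 0.777778
m_alpha = f_alpha * m_total = 0.777778 * 2691 = 2093 g


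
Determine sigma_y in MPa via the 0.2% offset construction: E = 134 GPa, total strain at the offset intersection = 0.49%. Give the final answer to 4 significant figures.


Offset strain = 0.002
Elastic strain at yield = total_strain - offset = 4.9e-03 - 0.002 = 2.9e-03
sigma_y = E * elastic_strain = 134000 * 2.9e-03
sigma_y = 388.6 MPa


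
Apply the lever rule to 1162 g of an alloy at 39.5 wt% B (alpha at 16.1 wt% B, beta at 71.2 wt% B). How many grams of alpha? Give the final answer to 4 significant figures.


f_alpha = (C_beta - C0) / (C_beta - C_alpha)
f_alpha = (71.2 - 39.5) / (71.2 - 16.1) = 0.575318
m_alpha = f_alpha * m_total = 0.575318 * 1162 = 668.5 g


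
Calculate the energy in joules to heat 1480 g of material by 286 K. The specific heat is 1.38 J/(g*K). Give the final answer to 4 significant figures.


Q = m * cp * dT
Q = 1480 * 1.38 * 286
Q = 584100 J


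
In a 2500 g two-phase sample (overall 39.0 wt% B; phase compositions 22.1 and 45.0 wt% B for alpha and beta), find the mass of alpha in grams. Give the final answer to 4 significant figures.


f_alpha = (C_beta - C0) / (C_beta - C_alpha)
f_alpha = (45.0 - 39.0) / (45.0 - 22.1) = 0.262009
m_alpha = f_alpha * m_total = 0.262009 * 2500 = 655 g


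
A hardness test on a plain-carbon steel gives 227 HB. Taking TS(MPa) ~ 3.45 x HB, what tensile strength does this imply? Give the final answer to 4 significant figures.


TS (MPa) = 3.45 * HB
TS = 3.45 * 227
TS = 783.2 MPa


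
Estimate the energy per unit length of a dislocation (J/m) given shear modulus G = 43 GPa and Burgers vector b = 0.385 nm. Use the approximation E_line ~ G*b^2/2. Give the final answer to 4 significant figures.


E = G*b^2/2
b = 0.385 nm = 3.85e-10 m
G = 43 GPa = 4.3e+10 Pa
E = 0.5 * 4.3e+10 * (3.85e-10)^2
E = 3.187e-09 J/m


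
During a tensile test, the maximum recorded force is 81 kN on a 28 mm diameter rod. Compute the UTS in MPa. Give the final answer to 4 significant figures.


A0 = pi*(d/2)^2 = pi*(28/2)^2 = 615.752 mm^2
UTS = F_max / A0 = 81*1000 / 615.752
UTS = 131.5 MPa


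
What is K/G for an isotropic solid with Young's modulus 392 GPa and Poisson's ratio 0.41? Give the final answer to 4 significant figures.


G = E / (2*(1+nu))
G = 392 / (2*(1+0.41)) = 139.007 GPa
K = E / (3*(1-2*nu))
K = 392 / (3*(1-2*0.41)) = 725.926 GPa
K/G = 725.926 / 139.007 = 5.222


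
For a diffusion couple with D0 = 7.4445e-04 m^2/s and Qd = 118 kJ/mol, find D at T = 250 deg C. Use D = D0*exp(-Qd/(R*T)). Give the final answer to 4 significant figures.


D = D0 * exp(-Qd / (R*T))
T = 523.15 K
D = 7.4445e-04 * exp(-118e3 / (8.314 * 523.15))
D = 1.229e-15 m^2/s


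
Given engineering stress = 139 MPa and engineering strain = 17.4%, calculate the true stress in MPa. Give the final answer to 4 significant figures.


sigma_true = sigma_eng * (1 + epsilon_eng)
sigma_true = 139 * (1 + 0.174)
sigma_true = 163.2 MPa


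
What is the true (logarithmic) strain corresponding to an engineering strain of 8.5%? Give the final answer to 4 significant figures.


epsilon_true = ln(1 + epsilon_eng)
epsilon_true = ln(1 + 0.085)
epsilon_true = 0.08158


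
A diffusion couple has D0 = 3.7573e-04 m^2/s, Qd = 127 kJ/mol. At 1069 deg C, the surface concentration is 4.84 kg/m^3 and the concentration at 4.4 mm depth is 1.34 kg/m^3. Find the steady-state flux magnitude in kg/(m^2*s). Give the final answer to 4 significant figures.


Step 1: D = D0 * exp(-Qd/(R*T))
T = 1069 + 273.15 = 1342.15 K
D = 3.7573e-04 * exp(-127e3 / (8.314 * 1342.15)) = 4.28579e-09 m^2/s
Step 2: J = D * (C1 - C2) / dx
J = 4.28579e-09 * (4.84 - 1.34) / 4.4e-03
J = 3.409e-06 kg/(m^2*s)


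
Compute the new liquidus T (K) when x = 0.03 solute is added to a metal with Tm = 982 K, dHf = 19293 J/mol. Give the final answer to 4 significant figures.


dT = R*Tm^2*x / dHf
dT = 8.314 * 982^2 * 0.03 / 19293
dT = 12.4668 K
T_new = 982 - 12.4668 = 969.5 K


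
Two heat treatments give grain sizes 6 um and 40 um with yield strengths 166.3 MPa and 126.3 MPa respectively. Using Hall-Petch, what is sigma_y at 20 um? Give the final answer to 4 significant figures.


sigma_y = sigma0 + k / sqrt(d)
1/sqrt(d1) = 1/sqrt(6e-06) = 408.248;  1/sqrt(d2) = 158.114
k = (sigma1 - sigma2) / (1/sqrt(d1) - 1/sqrt(d2)) = (166.3 - 126.3) / (408.248 - 158.114) = 0.159914 MPa*m^0.5
sigma0 = sigma1 - k/sqrt(d1) = 166.3 - 0.159914*408.248 = 101.015 MPa
sigma_y(d3) = 101.015 + 0.159914 / sqrt(2e-05) = 136.8 MPa


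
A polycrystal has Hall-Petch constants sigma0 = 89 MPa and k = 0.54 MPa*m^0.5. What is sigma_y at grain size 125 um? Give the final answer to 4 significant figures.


sigma_y = sigma0 + k / sqrt(d)
d = 125 um = 1.25e-04 m
sigma_y = 89 + 0.54 / sqrt(1.25e-04)
sigma_y = 137.3 MPa


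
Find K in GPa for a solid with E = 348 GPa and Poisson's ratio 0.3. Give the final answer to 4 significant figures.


K = E / (3*(1-2*nu))
K = 348 / (3*(1-2*0.3))
K = 290 GPa


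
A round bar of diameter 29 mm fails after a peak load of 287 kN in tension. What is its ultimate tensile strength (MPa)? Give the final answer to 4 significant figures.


A0 = pi*(d/2)^2 = pi*(29/2)^2 = 660.52 mm^2
UTS = F_max / A0 = 287*1000 / 660.52
UTS = 434.5 MPa


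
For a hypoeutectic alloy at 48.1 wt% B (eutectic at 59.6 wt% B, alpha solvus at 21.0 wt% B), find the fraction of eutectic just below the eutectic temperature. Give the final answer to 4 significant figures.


f_primary = (C_e - C0) / (C_e - C_alpha_max)
f_primary = (59.6 - 48.1) / (59.6 - 21.0)
f_primary = 0.297927
f_eutectic = 1 - 0.297927 = 0.7021


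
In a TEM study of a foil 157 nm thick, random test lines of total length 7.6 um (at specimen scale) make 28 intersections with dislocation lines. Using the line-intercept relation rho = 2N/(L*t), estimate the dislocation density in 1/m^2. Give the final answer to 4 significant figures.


rho = 2N / (L * t)
L = 7.6 um = 7.6e-06 m, t = 157 nm = 1.57e-07 m
rho = 2 * 28 / (7.6e-06 * 1.57e-07)
rho = 4.693e+13 1/m^2


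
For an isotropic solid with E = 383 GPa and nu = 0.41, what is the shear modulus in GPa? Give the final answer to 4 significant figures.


G = E / (2*(1+nu))
G = 383 / (2*(1+0.41))
G = 135.8 GPa


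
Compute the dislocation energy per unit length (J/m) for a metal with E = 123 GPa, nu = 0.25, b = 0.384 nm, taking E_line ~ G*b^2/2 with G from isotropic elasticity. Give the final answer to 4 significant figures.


Step 1: G = E / (2*(1+nu))
G = 123 / (2*(1+0.25)) = 49.2 GPa = 4.92e+10 Pa
Step 2: E_line = G*b^2/2
b = 0.384 nm = 3.84e-10 m
E_line = 0.5 * 4.92e+10 * (3.84e-10)^2 = 3.627e-09 J/m


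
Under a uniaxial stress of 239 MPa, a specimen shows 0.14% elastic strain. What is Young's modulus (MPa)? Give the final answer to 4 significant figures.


E = sigma / epsilon
epsilon = 0.14% = 1.4e-03
E = 239 / 1.4e-03
E = 170700 MPa


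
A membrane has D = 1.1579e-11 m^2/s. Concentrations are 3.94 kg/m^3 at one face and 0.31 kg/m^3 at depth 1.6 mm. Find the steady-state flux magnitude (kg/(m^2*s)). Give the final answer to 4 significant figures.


J = -D * (dC/dx) = D * (C1 - C2) / dx
J = 1.1579e-11 * (3.94 - 0.31) / 1.6e-03
J = 2.627e-08 kg/(m^2*s)


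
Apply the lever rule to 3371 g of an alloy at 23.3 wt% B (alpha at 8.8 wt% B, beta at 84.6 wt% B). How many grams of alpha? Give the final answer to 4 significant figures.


f_alpha = (C_beta - C0) / (C_beta - C_alpha)
f_alpha = (84.6 - 23.3) / (84.6 - 8.8) = 0.808707
m_alpha = f_alpha * m_total = 0.808707 * 3371 = 2726 g


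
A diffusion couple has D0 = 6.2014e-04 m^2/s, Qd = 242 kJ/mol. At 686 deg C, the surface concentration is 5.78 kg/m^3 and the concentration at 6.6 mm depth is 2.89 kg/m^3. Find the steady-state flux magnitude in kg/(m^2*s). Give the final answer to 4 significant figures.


Step 1: D = D0 * exp(-Qd/(R*T))
T = 686 + 273.15 = 959.15 K
D = 6.2014e-04 * exp(-242e3 / (8.314 * 959.15)) = 4.10074e-17 m^2/s
Step 2: J = D * (C1 - C2) / dx
J = 4.10074e-17 * (5.78 - 2.89) / 6.6e-03
J = 1.796e-14 kg/(m^2*s)


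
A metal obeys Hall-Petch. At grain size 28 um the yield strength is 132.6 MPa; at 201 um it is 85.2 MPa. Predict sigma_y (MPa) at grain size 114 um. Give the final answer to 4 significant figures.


sigma_y = sigma0 + k / sqrt(d)
1/sqrt(d1) = 1/sqrt(2.8e-05) = 188.982;  1/sqrt(d2) = 70.5346
k = (sigma1 - sigma2) / (1/sqrt(d1) - 1/sqrt(d2)) = (132.6 - 85.2) / (188.982 - 70.5346) = 0.400177 MPa*m^0.5
sigma0 = sigma1 - k/sqrt(d1) = 132.6 - 0.400177*188.982 = 56.9737 MPa
sigma_y(d3) = 56.9737 + 0.400177 / sqrt(1.14e-04) = 94.45 MPa


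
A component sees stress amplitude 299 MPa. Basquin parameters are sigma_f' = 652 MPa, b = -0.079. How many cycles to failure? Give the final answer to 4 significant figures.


sigma_a = sigma_f' * (2*Nf)^b
2*Nf = (sigma_a / sigma_f')^(1/b)
2*Nf = (299 / 652)^(1/-0.079)
2*Nf = 19309.8
Nf = 9655 cycles


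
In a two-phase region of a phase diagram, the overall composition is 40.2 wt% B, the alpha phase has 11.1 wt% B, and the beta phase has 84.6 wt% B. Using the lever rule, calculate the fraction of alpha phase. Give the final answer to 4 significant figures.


f_alpha = (C_beta - C0) / (C_beta - C_alpha)
f_alpha = (84.6 - 40.2) / (84.6 - 11.1)
f_alpha = 0.6041


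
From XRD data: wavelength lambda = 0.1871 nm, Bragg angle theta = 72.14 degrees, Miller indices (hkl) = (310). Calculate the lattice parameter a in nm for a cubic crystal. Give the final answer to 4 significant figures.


d = lambda / (2*sin(theta))
d = 0.1871 / (2*sin(72.14 deg))
d = 0.0982866 nm
a = d * sqrt(h^2+k^2+l^2) = 0.0982866 * sqrt(10)
a = 0.3108 nm


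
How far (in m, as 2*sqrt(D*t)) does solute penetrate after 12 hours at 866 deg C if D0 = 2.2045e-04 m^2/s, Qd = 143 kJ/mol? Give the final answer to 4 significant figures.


Step 1: D = D0 * exp(-Qd/(R*T))
T = 1139.15 K
D = 2.2045e-04 * exp(-143e3 / (8.314 * 1139.15)) = 6.10864e-11 m^2/s
Step 2: L = 2*sqrt(D*t)
t = 12 h = 43200 s
L = 2*sqrt(6.10864e-11 * 43200) = 3.249e-03 m


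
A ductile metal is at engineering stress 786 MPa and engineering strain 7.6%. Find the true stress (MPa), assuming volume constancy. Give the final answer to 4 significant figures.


sigma_true = sigma_eng * (1 + epsilon_eng)
sigma_true = 786 * (1 + 0.076)
sigma_true = 845.7 MPa


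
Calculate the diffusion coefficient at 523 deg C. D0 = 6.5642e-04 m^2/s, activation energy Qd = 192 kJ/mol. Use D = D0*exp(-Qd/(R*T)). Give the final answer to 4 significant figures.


D = D0 * exp(-Qd / (R*T))
T = 796.15 K
D = 6.5642e-04 * exp(-192e3 / (8.314 * 796.15))
D = 1.659e-16 m^2/s


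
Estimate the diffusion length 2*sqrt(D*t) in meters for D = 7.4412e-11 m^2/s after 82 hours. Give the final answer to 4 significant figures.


t = 82 hr = 295200 s
Diffusion length = 2*sqrt(D*t)
= 2*sqrt(7.4412e-11 * 295200)
= 9.374e-03 m


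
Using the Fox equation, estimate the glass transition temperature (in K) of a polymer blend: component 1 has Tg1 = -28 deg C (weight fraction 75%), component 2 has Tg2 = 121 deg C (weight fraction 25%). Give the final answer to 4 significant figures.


1/Tg = w1/Tg1 + w2/Tg2 (in Kelvin)
Tg1 = 245.15 K, Tg2 = 394.15 K
1/Tg = 0.75/245.15 + 0.25/394.15
Tg = 270.7 K


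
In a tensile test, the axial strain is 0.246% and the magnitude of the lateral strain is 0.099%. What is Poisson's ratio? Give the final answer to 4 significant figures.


nu = -epsilon_lat / epsilon_axial
Lateral strain is contraction (negative), so using magnitudes:
nu = 0.099 / 0.246
nu = 0.4024


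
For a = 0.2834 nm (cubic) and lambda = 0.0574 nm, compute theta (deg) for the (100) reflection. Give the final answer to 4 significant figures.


d = a / sqrt(h^2+k^2+l^2)
d = 0.2834 / sqrt(1) = 0.2834 nm
lambda = 2*d*sin(theta)  =>  sin(theta) = lambda / (2*d)
sin(theta) = 0.0574 / (2 * 0.2834) = 0.10127
theta = 5.812 deg


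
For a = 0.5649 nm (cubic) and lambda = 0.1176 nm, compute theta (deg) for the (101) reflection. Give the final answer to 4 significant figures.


d = a / sqrt(h^2+k^2+l^2)
d = 0.5649 / sqrt(2) = 0.399445 nm
lambda = 2*d*sin(theta)  =>  sin(theta) = lambda / (2*d)
sin(theta) = 0.1176 / (2 * 0.399445) = 0.147204
theta = 8.465 deg


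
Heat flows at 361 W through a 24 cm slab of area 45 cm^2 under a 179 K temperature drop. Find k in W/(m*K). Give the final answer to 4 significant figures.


k = Q*L / (A*dT)
L = 0.24 m, A = 4.5e-03 m^2
k = 361 * 0.24 / (4.5e-03 * 179)
k = 107.6 W/(m*K)


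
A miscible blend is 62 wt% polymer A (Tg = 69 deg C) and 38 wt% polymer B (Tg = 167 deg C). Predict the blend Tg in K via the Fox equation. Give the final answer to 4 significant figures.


1/Tg = w1/Tg1 + w2/Tg2 (in Kelvin)
Tg1 = 342.15 K, Tg2 = 440.15 K
1/Tg = 0.62/342.15 + 0.38/440.15
Tg = 373.8 K


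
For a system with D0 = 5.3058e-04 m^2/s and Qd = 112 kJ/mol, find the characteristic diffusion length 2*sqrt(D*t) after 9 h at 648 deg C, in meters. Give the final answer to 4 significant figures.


Step 1: D = D0 * exp(-Qd/(R*T))
T = 921.15 K
D = 5.3058e-04 * exp(-112e3 / (8.314 * 921.15)) = 2.36298e-10 m^2/s
Step 2: L = 2*sqrt(D*t)
t = 9 h = 32400 s
L = 2*sqrt(2.36298e-10 * 32400) = 5.534e-03 m


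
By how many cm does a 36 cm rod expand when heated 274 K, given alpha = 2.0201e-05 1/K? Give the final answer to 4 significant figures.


dL = L0 * alpha * dT
dL = 36 * 2.0201e-05 * 274
dL = 0.1993 cm


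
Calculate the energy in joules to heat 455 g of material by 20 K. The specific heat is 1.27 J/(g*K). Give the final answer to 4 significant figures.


Q = m * cp * dT
Q = 455 * 1.27 * 20
Q = 11560 J


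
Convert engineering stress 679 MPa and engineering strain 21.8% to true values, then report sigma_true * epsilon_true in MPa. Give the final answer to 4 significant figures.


sigma_true = sigma_eng * (1 + epsilon_eng)
sigma_true = 679 * (1 + 0.218) = 827.022 MPa
epsilon_true = ln(1 + epsilon_eng)
epsilon_true = ln(1 + 0.218) = 0.19721
sigma_true * epsilon_true = 827.022 * 0.19721 = 163.1 MPa


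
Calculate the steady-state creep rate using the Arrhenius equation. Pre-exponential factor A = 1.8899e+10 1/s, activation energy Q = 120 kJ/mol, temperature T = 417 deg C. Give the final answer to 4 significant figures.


rate = A * exp(-Q / (R*T))
T = 417 + 273.15 = 690.15 K
rate = 1.8899e+10 * exp(-120e3 / (8.314 * 690.15))
rate = 15.62 1/s


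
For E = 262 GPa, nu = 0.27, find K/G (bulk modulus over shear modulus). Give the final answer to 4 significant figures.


G = E / (2*(1+nu))
G = 262 / (2*(1+0.27)) = 103.15 GPa
K = E / (3*(1-2*nu))
K = 262 / (3*(1-2*0.27)) = 189.855 GPa
K/G = 189.855 / 103.15 = 1.841


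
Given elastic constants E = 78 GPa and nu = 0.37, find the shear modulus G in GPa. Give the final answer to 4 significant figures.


G = E / (2*(1+nu))
G = 78 / (2*(1+0.37))
G = 28.47 GPa


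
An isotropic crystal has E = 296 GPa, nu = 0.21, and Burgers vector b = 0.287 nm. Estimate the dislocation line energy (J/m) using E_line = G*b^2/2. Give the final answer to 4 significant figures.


Step 1: G = E / (2*(1+nu))
G = 296 / (2*(1+0.21)) = 122.314 GPa = 1.22314e+11 Pa
Step 2: E_line = G*b^2/2
b = 0.287 nm = 2.87e-10 m
E_line = 0.5 * 1.22314e+11 * (2.87e-10)^2 = 5.037e-09 J/m


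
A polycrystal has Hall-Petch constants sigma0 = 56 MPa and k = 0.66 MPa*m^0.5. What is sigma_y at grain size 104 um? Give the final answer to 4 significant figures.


sigma_y = sigma0 + k / sqrt(d)
d = 104 um = 1.04e-04 m
sigma_y = 56 + 0.66 / sqrt(1.04e-04)
sigma_y = 120.7 MPa


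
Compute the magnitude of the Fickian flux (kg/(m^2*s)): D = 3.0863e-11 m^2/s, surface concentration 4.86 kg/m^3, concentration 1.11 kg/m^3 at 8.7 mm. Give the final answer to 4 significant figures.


J = -D * (dC/dx) = D * (C1 - C2) / dx
J = 3.0863e-11 * (4.86 - 1.11) / 8.7e-03
J = 1.33e-08 kg/(m^2*s)


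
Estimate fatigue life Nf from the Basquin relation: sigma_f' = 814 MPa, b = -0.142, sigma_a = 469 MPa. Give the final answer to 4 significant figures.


sigma_a = sigma_f' * (2*Nf)^b
2*Nf = (sigma_a / sigma_f')^(1/b)
2*Nf = (469 / 814)^(1/-0.142)
2*Nf = 48.56
Nf = 24.28 cycles


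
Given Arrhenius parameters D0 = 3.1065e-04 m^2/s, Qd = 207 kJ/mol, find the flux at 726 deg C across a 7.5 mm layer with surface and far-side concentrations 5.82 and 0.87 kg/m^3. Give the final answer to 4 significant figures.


Step 1: D = D0 * exp(-Qd/(R*T))
T = 726 + 273.15 = 999.15 K
D = 3.1065e-04 * exp(-207e3 / (8.314 * 999.15)) = 4.67855e-15 m^2/s
Step 2: J = D * (C1 - C2) / dx
J = 4.67855e-15 * (5.82 - 0.87) / 7.5e-03
J = 3.088e-12 kg/(m^2*s)


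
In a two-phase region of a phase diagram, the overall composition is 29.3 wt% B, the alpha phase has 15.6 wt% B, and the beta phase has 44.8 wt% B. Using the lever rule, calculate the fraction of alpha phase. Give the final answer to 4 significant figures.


f_alpha = (C_beta - C0) / (C_beta - C_alpha)
f_alpha = (44.8 - 29.3) / (44.8 - 15.6)
f_alpha = 0.5308


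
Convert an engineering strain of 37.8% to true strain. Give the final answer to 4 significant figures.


epsilon_true = ln(1 + epsilon_eng)
epsilon_true = ln(1 + 0.378)
epsilon_true = 0.3206


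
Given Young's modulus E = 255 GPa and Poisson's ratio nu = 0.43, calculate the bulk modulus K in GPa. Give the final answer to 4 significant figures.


K = E / (3*(1-2*nu))
K = 255 / (3*(1-2*0.43))
K = 607.1 GPa


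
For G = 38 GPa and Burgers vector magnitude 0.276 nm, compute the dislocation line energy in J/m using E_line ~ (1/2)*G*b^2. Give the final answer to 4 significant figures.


E = G*b^2/2
b = 0.276 nm = 2.76e-10 m
G = 38 GPa = 3.8e+10 Pa
E = 0.5 * 3.8e+10 * (2.76e-10)^2
E = 1.447e-09 J/m


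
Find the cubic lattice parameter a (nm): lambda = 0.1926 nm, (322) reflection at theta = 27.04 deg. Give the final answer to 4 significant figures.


d = lambda / (2*sin(theta))
d = 0.1926 / (2*sin(27.04 deg))
d = 0.211829 nm
a = d * sqrt(h^2+k^2+l^2) = 0.211829 * sqrt(17)
a = 0.8734 nm


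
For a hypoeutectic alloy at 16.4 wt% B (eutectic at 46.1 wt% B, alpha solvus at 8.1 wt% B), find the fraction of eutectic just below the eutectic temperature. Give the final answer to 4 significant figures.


f_primary = (C_e - C0) / (C_e - C_alpha_max)
f_primary = (46.1 - 16.4) / (46.1 - 8.1)
f_primary = 0.781579
f_eutectic = 1 - 0.781579 = 0.2184


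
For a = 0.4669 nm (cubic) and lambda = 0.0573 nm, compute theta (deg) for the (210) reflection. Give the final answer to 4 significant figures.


d = a / sqrt(h^2+k^2+l^2)
d = 0.4669 / sqrt(5) = 0.208804 nm
lambda = 2*d*sin(theta)  =>  sin(theta) = lambda / (2*d)
sin(theta) = 0.0573 / (2 * 0.208804) = 0.13721
theta = 7.886 deg


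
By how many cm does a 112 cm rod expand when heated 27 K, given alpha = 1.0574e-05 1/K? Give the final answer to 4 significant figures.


dL = L0 * alpha * dT
dL = 112 * 1.0574e-05 * 27
dL = 0.03198 cm


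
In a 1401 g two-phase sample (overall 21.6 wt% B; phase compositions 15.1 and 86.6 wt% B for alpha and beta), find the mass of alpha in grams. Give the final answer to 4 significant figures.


f_alpha = (C_beta - C0) / (C_beta - C_alpha)
f_alpha = (86.6 - 21.6) / (86.6 - 15.1) = 0.909091
m_alpha = f_alpha * m_total = 0.909091 * 1401 = 1274 g


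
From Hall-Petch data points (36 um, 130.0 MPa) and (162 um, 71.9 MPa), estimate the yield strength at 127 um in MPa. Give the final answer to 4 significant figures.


sigma_y = sigma0 + k / sqrt(d)
1/sqrt(d1) = 1/sqrt(3.6e-05) = 166.667;  1/sqrt(d2) = 78.5674
k = (sigma1 - sigma2) / (1/sqrt(d1) - 1/sqrt(d2)) = (130.0 - 71.9) / (166.667 - 78.5674) = 0.659484 MPa*m^0.5
sigma0 = sigma1 - k/sqrt(d1) = 130.0 - 0.659484*166.667 = 20.0861 MPa
sigma_y(d3) = 20.0861 + 0.659484 / sqrt(1.27e-04) = 78.61 MPa


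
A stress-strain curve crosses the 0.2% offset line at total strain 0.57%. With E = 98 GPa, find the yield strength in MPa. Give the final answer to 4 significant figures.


Offset strain = 0.002
Elastic strain at yield = total_strain - offset = 5.7e-03 - 0.002 = 3.7e-03
sigma_y = E * elastic_strain = 98000 * 3.7e-03
sigma_y = 362.6 MPa


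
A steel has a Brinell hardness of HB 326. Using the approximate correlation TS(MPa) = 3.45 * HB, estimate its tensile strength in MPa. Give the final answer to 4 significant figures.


TS (MPa) = 3.45 * HB
TS = 3.45 * 326
TS = 1125 MPa


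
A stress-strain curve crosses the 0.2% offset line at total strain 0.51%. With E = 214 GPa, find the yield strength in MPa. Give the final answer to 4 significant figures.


Offset strain = 0.002
Elastic strain at yield = total_strain - offset = 5.1e-03 - 0.002 = 3.1e-03
sigma_y = E * elastic_strain = 214000 * 3.1e-03
sigma_y = 663.4 MPa


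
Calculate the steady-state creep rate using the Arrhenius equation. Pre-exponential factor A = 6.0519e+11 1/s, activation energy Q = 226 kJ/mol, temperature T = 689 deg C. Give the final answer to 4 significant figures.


rate = A * exp(-Q / (R*T))
T = 689 + 273.15 = 962.15 K
rate = 6.0519e+11 * exp(-226e3 / (8.314 * 962.15))
rate = 0.3251 1/s


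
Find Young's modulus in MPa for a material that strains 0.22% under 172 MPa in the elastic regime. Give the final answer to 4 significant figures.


E = sigma / epsilon
epsilon = 0.22% = 2.2e-03
E = 172 / 2.2e-03
E = 78180 MPa


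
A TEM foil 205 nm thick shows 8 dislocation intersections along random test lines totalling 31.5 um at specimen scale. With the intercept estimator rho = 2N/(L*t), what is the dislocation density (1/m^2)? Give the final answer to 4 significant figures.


rho = 2N / (L * t)
L = 31.5 um = 3.15e-05 m, t = 205 nm = 2.05e-07 m
rho = 2 * 8 / (3.15e-05 * 2.05e-07)
rho = 2.478e+12 1/m^2


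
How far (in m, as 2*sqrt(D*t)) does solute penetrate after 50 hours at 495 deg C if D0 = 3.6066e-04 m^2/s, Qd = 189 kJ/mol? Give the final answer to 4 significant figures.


Step 1: D = D0 * exp(-Qd/(R*T))
T = 768.15 K
D = 3.6066e-04 * exp(-189e3 / (8.314 * 768.15)) = 5.06437e-17 m^2/s
Step 2: L = 2*sqrt(D*t)
t = 50 h = 180000 s
L = 2*sqrt(5.06437e-17 * 180000) = 6.038e-06 m


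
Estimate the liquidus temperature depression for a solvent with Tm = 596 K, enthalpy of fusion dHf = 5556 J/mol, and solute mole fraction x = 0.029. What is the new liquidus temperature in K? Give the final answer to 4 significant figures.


dT = R*Tm^2*x / dHf
dT = 8.314 * 596^2 * 0.029 / 5556
dT = 15.4148 K
T_new = 596 - 15.4148 = 580.6 K


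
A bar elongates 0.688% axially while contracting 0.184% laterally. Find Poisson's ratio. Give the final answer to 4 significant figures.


nu = -epsilon_lat / epsilon_axial
Lateral strain is contraction (negative), so using magnitudes:
nu = 0.184 / 0.688
nu = 0.2674


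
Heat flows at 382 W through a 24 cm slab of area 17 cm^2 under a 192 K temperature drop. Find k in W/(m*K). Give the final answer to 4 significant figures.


k = Q*L / (A*dT)
L = 0.24 m, A = 1.7e-03 m^2
k = 382 * 0.24 / (1.7e-03 * 192)
k = 280.9 W/(m*K)


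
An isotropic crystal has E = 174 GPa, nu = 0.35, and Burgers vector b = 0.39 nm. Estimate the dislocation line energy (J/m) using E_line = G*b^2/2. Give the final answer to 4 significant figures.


Step 1: G = E / (2*(1+nu))
G = 174 / (2*(1+0.35)) = 64.4444 GPa = 6.44444e+10 Pa
Step 2: E_line = G*b^2/2
b = 0.39 nm = 3.9e-10 m
E_line = 0.5 * 6.44444e+10 * (3.9e-10)^2 = 4.901e-09 J/m


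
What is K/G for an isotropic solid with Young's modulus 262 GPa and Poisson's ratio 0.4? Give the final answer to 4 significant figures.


G = E / (2*(1+nu))
G = 262 / (2*(1+0.4)) = 93.5714 GPa
K = E / (3*(1-2*nu))
K = 262 / (3*(1-2*0.4)) = 436.667 GPa
K/G = 436.667 / 93.5714 = 4.667


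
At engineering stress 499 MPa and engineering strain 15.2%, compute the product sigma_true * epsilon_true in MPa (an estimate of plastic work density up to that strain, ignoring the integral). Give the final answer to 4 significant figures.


sigma_true = sigma_eng * (1 + epsilon_eng)
sigma_true = 499 * (1 + 0.152) = 574.848 MPa
epsilon_true = ln(1 + epsilon_eng)
epsilon_true = ln(1 + 0.152) = 0.1415
sigma_true * epsilon_true = 574.848 * 0.1415 = 81.34 MPa


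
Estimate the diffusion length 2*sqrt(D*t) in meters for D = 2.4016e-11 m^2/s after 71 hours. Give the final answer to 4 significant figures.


t = 71 hr = 255600 s
Diffusion length = 2*sqrt(D*t)
= 2*sqrt(2.4016e-11 * 255600)
= 4.955e-03 m


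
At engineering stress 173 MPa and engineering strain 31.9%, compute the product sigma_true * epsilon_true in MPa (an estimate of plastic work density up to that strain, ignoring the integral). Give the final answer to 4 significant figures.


sigma_true = sigma_eng * (1 + epsilon_eng)
sigma_true = 173 * (1 + 0.319) = 228.187 MPa
epsilon_true = ln(1 + epsilon_eng)
epsilon_true = ln(1 + 0.319) = 0.276874
sigma_true * epsilon_true = 228.187 * 0.276874 = 63.18 MPa


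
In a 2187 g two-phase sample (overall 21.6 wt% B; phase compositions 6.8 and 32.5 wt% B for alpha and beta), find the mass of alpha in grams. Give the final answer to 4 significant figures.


f_alpha = (C_beta - C0) / (C_beta - C_alpha)
f_alpha = (32.5 - 21.6) / (32.5 - 6.8) = 0.424125
m_alpha = f_alpha * m_total = 0.424125 * 2187 = 927.6 g


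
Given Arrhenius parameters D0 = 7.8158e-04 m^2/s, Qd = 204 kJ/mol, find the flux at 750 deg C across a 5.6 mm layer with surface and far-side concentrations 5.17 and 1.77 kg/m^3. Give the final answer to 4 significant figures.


Step 1: D = D0 * exp(-Qd/(R*T))
T = 750 + 273.15 = 1023.15 K
D = 7.8158e-04 * exp(-204e3 / (8.314 * 1023.15)) = 3.00492e-14 m^2/s
Step 2: J = D * (C1 - C2) / dx
J = 3.00492e-14 * (5.17 - 1.77) / 5.6e-03
J = 1.824e-11 kg/(m^2*s)


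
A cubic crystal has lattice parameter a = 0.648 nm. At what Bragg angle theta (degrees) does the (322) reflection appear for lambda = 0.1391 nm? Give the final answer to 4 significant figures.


d = a / sqrt(h^2+k^2+l^2)
d = 0.648 / sqrt(17) = 0.157163 nm
lambda = 2*d*sin(theta)  =>  sin(theta) = lambda / (2*d)
sin(theta) = 0.1391 / (2 * 0.157163) = 0.442534
theta = 26.27 deg


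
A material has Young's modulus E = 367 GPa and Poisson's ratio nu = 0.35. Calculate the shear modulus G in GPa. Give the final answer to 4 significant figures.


G = E / (2*(1+nu))
G = 367 / (2*(1+0.35))
G = 135.9 GPa


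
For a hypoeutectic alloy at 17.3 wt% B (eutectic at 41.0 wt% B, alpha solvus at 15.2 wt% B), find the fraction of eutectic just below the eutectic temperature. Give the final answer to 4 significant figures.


f_primary = (C_e - C0) / (C_e - C_alpha_max)
f_primary = (41.0 - 17.3) / (41.0 - 15.2)
f_primary = 0.918605
f_eutectic = 1 - 0.918605 = 0.0814


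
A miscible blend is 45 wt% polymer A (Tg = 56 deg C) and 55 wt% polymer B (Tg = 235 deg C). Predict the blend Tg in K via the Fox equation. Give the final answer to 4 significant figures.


1/Tg = w1/Tg1 + w2/Tg2 (in Kelvin)
Tg1 = 329.15 K, Tg2 = 508.15 K
1/Tg = 0.45/329.15 + 0.55/508.15
Tg = 408.2 K


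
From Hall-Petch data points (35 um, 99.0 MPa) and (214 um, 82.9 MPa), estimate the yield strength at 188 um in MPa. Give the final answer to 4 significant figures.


sigma_y = sigma0 + k / sqrt(d)
1/sqrt(d1) = 1/sqrt(3.5e-05) = 169.031;  1/sqrt(d2) = 68.3586
k = (sigma1 - sigma2) / (1/sqrt(d1) - 1/sqrt(d2)) = (99.0 - 82.9) / (169.031 - 68.3586) = 0.159925 MPa*m^0.5
sigma0 = sigma1 - k/sqrt(d1) = 99.0 - 0.159925*169.031 = 71.9678 MPa
sigma_y(d3) = 71.9678 + 0.159925 / sqrt(1.88e-04) = 83.63 MPa


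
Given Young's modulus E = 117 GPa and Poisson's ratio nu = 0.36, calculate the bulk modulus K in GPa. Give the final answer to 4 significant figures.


K = E / (3*(1-2*nu))
K = 117 / (3*(1-2*0.36))
K = 139.3 GPa


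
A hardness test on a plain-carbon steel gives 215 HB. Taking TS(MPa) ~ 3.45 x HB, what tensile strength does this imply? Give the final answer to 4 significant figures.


TS (MPa) = 3.45 * HB
TS = 3.45 * 215
TS = 741.8 MPa


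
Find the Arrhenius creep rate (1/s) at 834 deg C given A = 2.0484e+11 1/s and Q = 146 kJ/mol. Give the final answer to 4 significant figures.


rate = A * exp(-Q / (R*T))
T = 834 + 273.15 = 1107.15 K
rate = 2.0484e+11 * exp(-146e3 / (8.314 * 1107.15))
rate = 26480 1/s


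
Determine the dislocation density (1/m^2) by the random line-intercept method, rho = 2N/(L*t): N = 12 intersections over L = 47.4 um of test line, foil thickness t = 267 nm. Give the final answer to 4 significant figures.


rho = 2N / (L * t)
L = 47.4 um = 4.74e-05 m, t = 267 nm = 2.67e-07 m
rho = 2 * 12 / (4.74e-05 * 2.67e-07)
rho = 1.896e+12 1/m^2


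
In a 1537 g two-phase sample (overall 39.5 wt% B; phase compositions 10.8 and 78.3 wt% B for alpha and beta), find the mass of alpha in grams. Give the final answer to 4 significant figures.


f_alpha = (C_beta - C0) / (C_beta - C_alpha)
f_alpha = (78.3 - 39.5) / (78.3 - 10.8) = 0.574815
m_alpha = f_alpha * m_total = 0.574815 * 1537 = 883.5 g


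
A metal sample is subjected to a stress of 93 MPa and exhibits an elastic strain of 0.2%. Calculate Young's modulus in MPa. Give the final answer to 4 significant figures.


E = sigma / epsilon
epsilon = 0.2% = 2e-03
E = 93 / 2e-03
E = 46500 MPa


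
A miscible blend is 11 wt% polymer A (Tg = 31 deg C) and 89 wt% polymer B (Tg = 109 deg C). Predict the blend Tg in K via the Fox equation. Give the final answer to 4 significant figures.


1/Tg = w1/Tg1 + w2/Tg2 (in Kelvin)
Tg1 = 304.15 K, Tg2 = 382.15 K
1/Tg = 0.11/304.15 + 0.89/382.15
Tg = 371.7 K


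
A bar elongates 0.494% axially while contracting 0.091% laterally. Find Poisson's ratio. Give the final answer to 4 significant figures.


nu = -epsilon_lat / epsilon_axial
Lateral strain is contraction (negative), so using magnitudes:
nu = 0.091 / 0.494
nu = 0.1842


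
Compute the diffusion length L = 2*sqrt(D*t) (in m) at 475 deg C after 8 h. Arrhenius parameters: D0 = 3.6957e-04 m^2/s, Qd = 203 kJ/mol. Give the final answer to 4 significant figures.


Step 1: D = D0 * exp(-Qd/(R*T))
T = 748.15 K
D = 3.6957e-04 * exp(-203e3 / (8.314 * 748.15)) = 2.4777e-18 m^2/s
Step 2: L = 2*sqrt(D*t)
t = 8 h = 28800 s
L = 2*sqrt(2.4777e-18 * 28800) = 5.343e-07 m


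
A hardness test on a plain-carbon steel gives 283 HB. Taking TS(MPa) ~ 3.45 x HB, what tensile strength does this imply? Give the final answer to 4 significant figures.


TS (MPa) = 3.45 * HB
TS = 3.45 * 283
TS = 976.4 MPa


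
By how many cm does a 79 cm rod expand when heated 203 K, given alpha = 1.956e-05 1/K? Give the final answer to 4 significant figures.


dL = L0 * alpha * dT
dL = 79 * 1.956e-05 * 203
dL = 0.3137 cm


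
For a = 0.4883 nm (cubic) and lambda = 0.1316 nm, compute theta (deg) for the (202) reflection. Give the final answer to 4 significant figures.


d = a / sqrt(h^2+k^2+l^2)
d = 0.4883 / sqrt(8) = 0.17264 nm
lambda = 2*d*sin(theta)  =>  sin(theta) = lambda / (2*d)
sin(theta) = 0.1316 / (2 * 0.17264) = 0.38114
theta = 22.4 deg


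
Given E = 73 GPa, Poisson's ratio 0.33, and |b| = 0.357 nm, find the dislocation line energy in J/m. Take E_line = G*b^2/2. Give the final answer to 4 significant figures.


Step 1: G = E / (2*(1+nu))
G = 73 / (2*(1+0.33)) = 27.4436 GPa = 2.74436e+10 Pa
Step 2: E_line = G*b^2/2
b = 0.357 nm = 3.57e-10 m
E_line = 0.5 * 2.74436e+10 * (3.57e-10)^2 = 1.749e-09 J/m


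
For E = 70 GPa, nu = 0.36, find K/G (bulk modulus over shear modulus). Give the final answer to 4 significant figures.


G = E / (2*(1+nu))
G = 70 / (2*(1+0.36)) = 25.7353 GPa
K = E / (3*(1-2*nu))
K = 70 / (3*(1-2*0.36)) = 83.3333 GPa
K/G = 83.3333 / 25.7353 = 3.238


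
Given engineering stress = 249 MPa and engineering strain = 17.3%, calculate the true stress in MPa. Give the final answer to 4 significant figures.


sigma_true = sigma_eng * (1 + epsilon_eng)
sigma_true = 249 * (1 + 0.173)
sigma_true = 292.1 MPa


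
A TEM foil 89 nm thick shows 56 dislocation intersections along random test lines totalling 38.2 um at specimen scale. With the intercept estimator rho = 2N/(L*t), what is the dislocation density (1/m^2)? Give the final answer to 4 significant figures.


rho = 2N / (L * t)
L = 38.2 um = 3.82e-05 m, t = 89 nm = 8.9e-08 m
rho = 2 * 56 / (3.82e-05 * 8.9e-08)
rho = 3.294e+13 1/m^2


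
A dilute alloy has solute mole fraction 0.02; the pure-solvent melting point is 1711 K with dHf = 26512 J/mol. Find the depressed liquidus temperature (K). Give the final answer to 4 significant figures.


dT = R*Tm^2*x / dHf
dT = 8.314 * 1711^2 * 0.02 / 26512
dT = 18.3611 K
T_new = 1711 - 18.3611 = 1693 K


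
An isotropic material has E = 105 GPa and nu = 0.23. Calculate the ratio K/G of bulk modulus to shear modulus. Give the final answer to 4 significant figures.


G = E / (2*(1+nu))
G = 105 / (2*(1+0.23)) = 42.6829 GPa
K = E / (3*(1-2*nu))
K = 105 / (3*(1-2*0.23)) = 64.8148 GPa
K/G = 64.8148 / 42.6829 = 1.519


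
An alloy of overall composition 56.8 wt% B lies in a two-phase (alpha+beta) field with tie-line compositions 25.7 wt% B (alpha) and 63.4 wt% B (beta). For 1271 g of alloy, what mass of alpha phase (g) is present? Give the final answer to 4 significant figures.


f_alpha = (C_beta - C0) / (C_beta - C_alpha)
f_alpha = (63.4 - 56.8) / (63.4 - 25.7) = 0.175066
m_alpha = f_alpha * m_total = 0.175066 * 1271 = 222.5 g


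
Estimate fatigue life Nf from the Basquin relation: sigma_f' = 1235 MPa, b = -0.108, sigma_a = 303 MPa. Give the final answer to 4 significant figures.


sigma_a = sigma_f' * (2*Nf)^b
2*Nf = (sigma_a / sigma_f')^(1/b)
2*Nf = (303 / 1235)^(1/-0.108)
2*Nf = 446915
Nf = 223500 cycles


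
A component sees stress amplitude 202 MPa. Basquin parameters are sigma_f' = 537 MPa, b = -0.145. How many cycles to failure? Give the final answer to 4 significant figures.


sigma_a = sigma_f' * (2*Nf)^b
2*Nf = (sigma_a / sigma_f')^(1/b)
2*Nf = (202 / 537)^(1/-0.145)
2*Nf = 848.074
Nf = 424 cycles


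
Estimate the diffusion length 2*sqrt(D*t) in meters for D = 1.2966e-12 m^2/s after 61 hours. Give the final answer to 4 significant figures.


t = 61 hr = 219600 s
Diffusion length = 2*sqrt(D*t)
= 2*sqrt(1.2966e-12 * 219600)
= 1.067e-03 m


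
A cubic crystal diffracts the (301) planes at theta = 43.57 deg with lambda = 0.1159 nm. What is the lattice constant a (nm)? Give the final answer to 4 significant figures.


d = lambda / (2*sin(theta))
d = 0.1159 / (2*sin(43.57 deg))
d = 0.0840781 nm
a = d * sqrt(h^2+k^2+l^2) = 0.0840781 * sqrt(10)
a = 0.2659 nm


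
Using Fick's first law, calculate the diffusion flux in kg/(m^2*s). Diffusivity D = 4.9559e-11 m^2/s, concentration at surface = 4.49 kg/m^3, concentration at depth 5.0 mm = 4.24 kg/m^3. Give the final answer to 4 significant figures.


J = -D * (dC/dx) = D * (C1 - C2) / dx
J = 4.9559e-11 * (4.49 - 4.24) / 5e-03
J = 2.478e-09 kg/(m^2*s)


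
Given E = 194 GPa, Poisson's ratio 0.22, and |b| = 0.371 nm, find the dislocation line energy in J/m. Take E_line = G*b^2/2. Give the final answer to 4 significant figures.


Step 1: G = E / (2*(1+nu))
G = 194 / (2*(1+0.22)) = 79.5082 GPa = 7.95082e+10 Pa
Step 2: E_line = G*b^2/2
b = 0.371 nm = 3.71e-10 m
E_line = 0.5 * 7.95082e+10 * (3.71e-10)^2 = 5.472e-09 J/m


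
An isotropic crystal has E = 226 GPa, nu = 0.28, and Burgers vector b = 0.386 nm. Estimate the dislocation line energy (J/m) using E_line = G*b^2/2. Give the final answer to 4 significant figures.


Step 1: G = E / (2*(1+nu))
G = 226 / (2*(1+0.28)) = 88.2813 GPa = 8.82813e+10 Pa
Step 2: E_line = G*b^2/2
b = 0.386 nm = 3.86e-10 m
E_line = 0.5 * 8.82813e+10 * (3.86e-10)^2 = 6.577e-09 J/m


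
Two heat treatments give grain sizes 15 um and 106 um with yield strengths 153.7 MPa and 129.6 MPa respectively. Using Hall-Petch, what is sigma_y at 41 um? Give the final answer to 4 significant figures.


sigma_y = sigma0 + k / sqrt(d)
1/sqrt(d1) = 1/sqrt(1.5e-05) = 258.199;  1/sqrt(d2) = 97.1286
k = (sigma1 - sigma2) / (1/sqrt(d1) - 1/sqrt(d2)) = (153.7 - 129.6) / (258.199 - 97.1286) = 0.149624 MPa*m^0.5
sigma0 = sigma1 - k/sqrt(d1) = 153.7 - 0.149624*258.199 = 115.067 MPa
sigma_y(d3) = 115.067 + 0.149624 / sqrt(4.1e-05) = 138.4 MPa


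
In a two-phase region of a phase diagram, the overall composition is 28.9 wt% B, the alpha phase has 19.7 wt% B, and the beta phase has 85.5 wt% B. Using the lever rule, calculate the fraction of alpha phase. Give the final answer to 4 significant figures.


f_alpha = (C_beta - C0) / (C_beta - C_alpha)
f_alpha = (85.5 - 28.9) / (85.5 - 19.7)
f_alpha = 0.8602


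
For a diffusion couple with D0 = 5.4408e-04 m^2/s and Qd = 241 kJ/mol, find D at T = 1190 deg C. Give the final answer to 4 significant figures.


D = D0 * exp(-Qd / (R*T))
T = 1463.15 K
D = 5.4408e-04 * exp(-241e3 / (8.314 * 1463.15))
D = 1.354e-12 m^2/s


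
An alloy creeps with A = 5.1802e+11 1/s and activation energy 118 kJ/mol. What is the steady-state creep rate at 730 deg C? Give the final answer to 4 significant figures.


rate = A * exp(-Q / (R*T))
T = 730 + 273.15 = 1003.15 K
rate = 5.1802e+11 * exp(-118e3 / (8.314 * 1003.15))
rate = 371400 1/s


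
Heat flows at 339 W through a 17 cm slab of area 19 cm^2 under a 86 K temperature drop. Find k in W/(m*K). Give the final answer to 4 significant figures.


k = Q*L / (A*dT)
L = 0.17 m, A = 1.9e-03 m^2
k = 339 * 0.17 / (1.9e-03 * 86)
k = 352.7 W/(m*K)


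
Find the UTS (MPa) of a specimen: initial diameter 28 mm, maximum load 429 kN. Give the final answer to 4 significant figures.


A0 = pi*(d/2)^2 = pi*(28/2)^2 = 615.752 mm^2
UTS = F_max / A0 = 429*1000 / 615.752
UTS = 696.7 MPa


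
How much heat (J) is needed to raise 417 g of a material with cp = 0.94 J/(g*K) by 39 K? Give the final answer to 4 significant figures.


Q = m * cp * dT
Q = 417 * 0.94 * 39
Q = 15290 J


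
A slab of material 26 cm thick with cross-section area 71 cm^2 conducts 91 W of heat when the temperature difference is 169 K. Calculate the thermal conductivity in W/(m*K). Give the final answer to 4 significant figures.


k = Q*L / (A*dT)
L = 0.26 m, A = 7.1e-03 m^2
k = 91 * 0.26 / (7.1e-03 * 169)
k = 19.72 W/(m*K)


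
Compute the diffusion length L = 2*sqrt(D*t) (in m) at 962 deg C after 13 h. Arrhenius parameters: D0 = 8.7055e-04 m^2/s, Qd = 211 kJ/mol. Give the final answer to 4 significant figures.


Step 1: D = D0 * exp(-Qd/(R*T))
T = 1235.15 K
D = 8.7055e-04 * exp(-211e3 / (8.314 * 1235.15)) = 1.03814e-12 m^2/s
Step 2: L = 2*sqrt(D*t)
t = 13 h = 46800 s
L = 2*sqrt(1.03814e-12 * 46800) = 4.408e-04 m
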